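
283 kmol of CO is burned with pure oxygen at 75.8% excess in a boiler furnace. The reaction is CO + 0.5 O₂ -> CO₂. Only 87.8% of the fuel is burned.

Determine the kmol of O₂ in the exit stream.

125 kmol

Stoichiometric O₂ = 0.5 × 283 = 141.5 kmol; O₂ fed = 141.5 × 1.758 = 248.8 kmol.
Fuel reacted = 0.878 × 283 → ξ = 248.5 kmol.
Outlet (n = n₀ + ν ξ):
  CO: 283 − 1(248.5) = 34.53
  O₂: 248.8 − 0.5(248.5) = 124.5
  CO₂: 0 + 1(248.5) = 248.5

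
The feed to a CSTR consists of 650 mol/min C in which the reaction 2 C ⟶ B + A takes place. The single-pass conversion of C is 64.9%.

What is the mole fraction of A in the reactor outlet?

C reacted = 0.649 × 650 = 421.9 mol/min; ν_C = −2, so ξ = 421.9/2 = 210.9 mol/min.
Outlet amounts (n = n₀ + ν ξ):
  C: 650 − 2(210.9) = 228.1
  B: 0 + 1(210.9) = 210.9
  A: 0 + 1(210.9) = 210.9
Total out = 650 mol/min; y_A = 210.9 / 650 = 0.3245.

0.325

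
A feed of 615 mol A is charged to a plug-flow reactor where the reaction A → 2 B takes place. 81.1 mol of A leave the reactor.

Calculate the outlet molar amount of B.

For A: n = n₀ − 1ξ → 81.1 = 615 − 1ξ, giving ξ = 533.9 mol.
Outlet amounts (n = n₀ + ν ξ):
  A: 615 − 1(533.9) = 81.1
  B: 0 + 2(533.9) = 1068

1070 mol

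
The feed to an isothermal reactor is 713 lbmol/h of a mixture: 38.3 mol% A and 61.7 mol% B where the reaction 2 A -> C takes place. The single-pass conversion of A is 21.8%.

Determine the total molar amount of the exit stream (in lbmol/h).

683 lbmol/h

A reacted = 0.218 × 273.1 = 59.53 lbmol/h; ν_A = −2, so ξ = 59.53/2 = 29.77 lbmol/h.
Outlet amounts (n = n₀ + ν ξ):
  A: 273.1 − 2(29.77) = 213.5
  C: 0 + 1(29.77) = 29.77
  B: 439.9 (inert)
Total out = 213.5 + 29.77 + 439.9 = 683.2 lbmol/h.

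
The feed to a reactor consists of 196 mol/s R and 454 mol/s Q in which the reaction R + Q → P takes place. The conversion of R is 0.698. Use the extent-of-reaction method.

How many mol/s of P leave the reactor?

R reacted = 0.698 × 196 = 136.8 mol/s; ν_R = −1, so ξ = 136.8/1 = 136.8 mol/s.
Outlet amounts (n = n₀ + ν ξ):
  R: 196 − 1(136.8) = 59.19
  Q: 454 − 1(136.8) = 317.2
  P: 0 + 1(136.8) = 136.8

137 mol/s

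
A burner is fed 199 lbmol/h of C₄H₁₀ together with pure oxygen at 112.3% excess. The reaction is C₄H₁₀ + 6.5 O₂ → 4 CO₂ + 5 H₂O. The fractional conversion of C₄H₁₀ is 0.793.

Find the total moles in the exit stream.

3180 lbmol/h

Stoichiometric O₂ = 6.5 × 199 = 1294 lbmol/h; O₂ fed = 1294 × 2.123 = 2746 lbmol/h.
Fuel reacted = 0.793 × 199 → ξ = 157.8 lbmol/h.
Outlet (n = n₀ + ν ξ):
  C₄H₁₀: 199 − 1(157.8) = 41.19
  O₂: 2746 − 6.5(157.8) = 1720
  CO₂: 0 + 4(157.8) = 631.2
  H₂O: 0 + 5(157.8) = 789
Total out = 41.19 + 1720 + 631.2 + 789 = 3182 lbmol/h.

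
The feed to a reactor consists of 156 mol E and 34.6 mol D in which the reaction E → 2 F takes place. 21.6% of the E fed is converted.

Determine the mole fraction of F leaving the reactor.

E reacted = 0.216 × 156 = 33.7 mol; ν_E = −1, so ξ = 33.7/1 = 33.7 mol.
Outlet amounts (n = n₀ + ν ξ):
  E: 156 − 1(33.7) = 122.3
  F: 0 + 2(33.7) = 67.39
  D: 34.6 (inert)
Total out = 224.3 mol; y_F = 67.39 / 224.3 = 0.3005.

0.3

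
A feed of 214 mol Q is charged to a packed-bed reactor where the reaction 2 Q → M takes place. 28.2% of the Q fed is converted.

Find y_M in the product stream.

Q reacted = 0.282 × 214 = 60.35 mol; ν_Q = −2, so ξ = 60.35/2 = 30.17 mol.
Outlet amounts (n = n₀ + ν ξ):
  Q: 214 − 2(30.17) = 153.7
  M: 0 + 1(30.17) = 30.17
Total out = 183.8 mol; y_M = 30.17 / 183.8 = 0.1641.

0.164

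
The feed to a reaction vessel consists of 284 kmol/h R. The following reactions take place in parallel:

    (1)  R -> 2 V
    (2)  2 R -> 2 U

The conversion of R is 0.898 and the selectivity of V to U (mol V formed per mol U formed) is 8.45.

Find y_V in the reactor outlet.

0.841

Conversion of R: R consumed = 0.898 × 284 = 255 kmol/h = 1ξ₁ + 2ξ₂.
Selectivity: 2ξ₁ / (2ξ₂) = 8.45 → ξ₁ = 8.45 ξ₂.
Substitute: (1·8.45 + 2) ξ₂ = 255 → ξ₂ = 24.4 kmol/h, ξ₁ = 206.2 kmol/h.
Outlet amounts (n = n₀ + Σ ν·ξ):
  R: 284 − 1(206.2) − 2(24.4) = 28.97
  V: 0 + 2(206.2) = 412.4
  U: 0 + 2(24.4) = 48.81
Total out = 490.2 kmol/h; y_V = 412.4 / 490.2 = 0.8413.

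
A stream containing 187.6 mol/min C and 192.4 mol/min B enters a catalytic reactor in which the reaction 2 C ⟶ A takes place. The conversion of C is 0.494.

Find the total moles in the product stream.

C reacted = 0.494 × 187.6 = 92.67 mol/min; ν_C = −2, so ξ = 92.67/2 = 46.34 mol/min.
Outlet amounts (n = n₀ + ν ξ):
  C: 187.6 − 2(46.34) = 94.93
  A: 0 + 1(46.34) = 46.34
  B: 192.4 (inert)
Total out = 94.93 + 46.34 + 192.4 = 333.7 mol/min.

334 mol/min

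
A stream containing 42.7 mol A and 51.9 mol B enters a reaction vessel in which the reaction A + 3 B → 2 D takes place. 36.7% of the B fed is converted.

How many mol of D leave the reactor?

B reacted = 0.367 × 51.9 = 19.05 mol; ν_B = −3, so ξ = 19.05/3 = 6.349 mol.
Outlet amounts (n = n₀ + ν ξ):
  A: 42.7 − 1(6.349) = 36.35
  B: 51.9 − 3(6.349) = 32.85
  D: 0 + 2(6.349) = 12.7

12.7 mol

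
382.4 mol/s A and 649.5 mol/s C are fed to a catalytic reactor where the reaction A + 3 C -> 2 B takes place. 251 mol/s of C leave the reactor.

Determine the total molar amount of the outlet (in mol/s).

For C: n = n₀ − 3ξ → 251 = 649.5 − 3ξ, giving ξ = 132.8 mol/s.
Outlet amounts (n = n₀ + ν ξ):
  A: 382.4 − 1(132.8) = 249.6
  C: 649.5 − 3(132.8) = 251
  B: 0 + 2(132.8) = 265.7
Total out = 249.6 + 251 + 265.7 = 766.2 mol/s.

766 mol/s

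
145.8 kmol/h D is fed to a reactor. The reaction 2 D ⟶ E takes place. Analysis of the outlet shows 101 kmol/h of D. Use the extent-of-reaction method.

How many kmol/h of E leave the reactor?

For D: n = n₀ − 2ξ → 101 = 145.8 − 2ξ, giving ξ = 22.4 kmol/h.
Outlet amounts (n = n₀ + ν ξ):
  D: 145.8 − 2(22.4) = 101
  E: 0 + 1(22.4) = 22.4

22.4 kmol/h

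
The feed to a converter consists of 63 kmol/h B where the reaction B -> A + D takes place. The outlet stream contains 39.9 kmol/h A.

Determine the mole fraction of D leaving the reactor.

0.388

For A: n = n₀ + 1ξ → 39.9 = 0 + 1ξ, giving ξ = 39.9 kmol/h.
Outlet amounts (n = n₀ + ν ξ):
  B: 63 − 1(39.9) = 23.1
  A: 0 + 1(39.9) = 39.9
  D: 0 + 1(39.9) = 39.9
Total out = 102.9 kmol/h; y_D = 39.9 / 102.9 = 0.3878.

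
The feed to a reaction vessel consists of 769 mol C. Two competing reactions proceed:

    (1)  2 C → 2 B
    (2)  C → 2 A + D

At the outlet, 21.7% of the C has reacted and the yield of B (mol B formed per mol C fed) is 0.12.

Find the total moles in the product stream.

918 mol

Yield of B: 2ξ₁ / 769 = 0.12 → ξ₁ = 46.14 mol.
Conversion of C: 2ξ₁ + 1ξ₂ = 0.217 × 769 = 166.9 → ξ₂ = 74.59 mol.
Outlet amounts (n = n₀ + Σ ν·ξ):
  C: 769 − 2(46.14) − 1(74.59) = 602.1
  B: 0 + 2(46.14) = 92.28
  A: 0 + 2(74.59) = 149.2
  D: 0 + 1(74.59) = 74.59
Total out = 602.1 + 92.28 + 149.2 + 74.59 = 918.2 mol.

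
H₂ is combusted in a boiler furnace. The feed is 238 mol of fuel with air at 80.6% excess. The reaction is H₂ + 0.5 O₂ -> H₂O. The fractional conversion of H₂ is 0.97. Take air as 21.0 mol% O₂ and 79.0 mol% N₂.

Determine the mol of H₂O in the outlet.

Stoichiometric O₂ = 0.5 × 238 = 119 mol; O₂ fed = 119 × 1.806 = 214.9 mol.
N₂ fed = 214.9 × 79/21 = 808.5 mol.
Fuel reacted = 0.97 × 238 → ξ = 230.9 mol.
Outlet (n = n₀ + ν ξ):
  H₂: 238 − 1(230.9) = 7.14
  O₂: 214.9 − 0.5(230.9) = 99.48
  N₂: 808.5 (inert)
  H₂O: 0 + 1(230.9) = 230.9

231 mol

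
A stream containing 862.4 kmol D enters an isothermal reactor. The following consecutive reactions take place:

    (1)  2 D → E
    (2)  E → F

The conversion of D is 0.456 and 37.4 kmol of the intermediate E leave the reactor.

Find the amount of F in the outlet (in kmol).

159 kmol

Conversion of D: D consumed = 2ξ₁ = 0.456 × 862.4 → ξ₁ = 196.6 kmol.
E balance: n_E = 0 + 1ξ₁ − 1ξ₂ = 37.4 → ξ₂ = (1·196.6 − 37.4)/1 = 159.2 kmol.
Outlet amounts (n = n₀ + Σ ν·ξ):
  D: 862.4 − 2(196.6) = 469.1
  E: 0 + 1(196.6) − 1(159.2) = 37.4
  F: 0 + 1(159.2) = 159.2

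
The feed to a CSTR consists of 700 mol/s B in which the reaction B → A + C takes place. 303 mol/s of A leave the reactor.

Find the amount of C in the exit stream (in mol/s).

For A: n = n₀ + 1ξ → 303 = 0 + 1ξ, giving ξ = 303 mol/s.
Outlet amounts (n = n₀ + ν ξ):
  B: 700 − 1(303) = 397
  A: 0 + 1(303) = 303
  C: 0 + 1(303) = 303

303 mol/s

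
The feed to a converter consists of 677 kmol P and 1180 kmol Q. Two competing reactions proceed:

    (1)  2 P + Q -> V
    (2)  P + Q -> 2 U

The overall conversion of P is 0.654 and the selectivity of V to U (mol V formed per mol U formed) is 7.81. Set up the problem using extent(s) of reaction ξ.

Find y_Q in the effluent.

0.667

Conversion of P: P consumed = 0.654 × 677 = 442.8 kmol = 2ξ₁ + 1ξ₂.
Selectivity: 1ξ₁ / (2ξ₂) = 7.81 → ξ₁ = 15.62 ξ₂.
Substitute: (2·15.62 + 1) ξ₂ = 442.8 → ξ₂ = 13.73 kmol, ξ₁ = 214.5 kmol.
Outlet amounts (n = n₀ + Σ ν·ξ):
  P: 677 − 2(214.5) − 1(13.73) = 234.2
  Q: 1180 − 1(214.5) − 1(13.73) = 951.8
  V: 0 + 1(214.5) = 214.5
  U: 0 + 2(13.73) = 27.47
Total out = 1428 kmol; y_Q = 951.8 / 1428 = 0.6665.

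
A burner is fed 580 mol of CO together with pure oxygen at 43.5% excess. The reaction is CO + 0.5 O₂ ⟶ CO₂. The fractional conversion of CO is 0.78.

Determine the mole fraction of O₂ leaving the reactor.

0.247

Stoichiometric O₂ = 0.5 × 580 = 290 mol; O₂ fed = 290 × 1.435 = 416.2 mol.
Fuel reacted = 0.78 × 580 → ξ = 452.4 mol.
Outlet (n = n₀ + ν ξ):
  CO: 580 − 1(452.4) = 127.6
  O₂: 416.2 − 0.5(452.4) = 190
  CO₂: 0 + 1(452.4) = 452.4
Total out = 770 mol; y_O₂ = 190 / 770 = 0.2467.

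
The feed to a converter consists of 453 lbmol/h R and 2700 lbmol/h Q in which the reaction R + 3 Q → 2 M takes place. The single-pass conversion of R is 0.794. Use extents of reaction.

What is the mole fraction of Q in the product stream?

R reacted = 0.794 × 453 = 359.7 lbmol/h; ν_R = −1, so ξ = 359.7/1 = 359.7 lbmol/h.
Outlet amounts (n = n₀ + ν ξ):
  R: 453 − 1(359.7) = 93.32
  Q: 2700 − 3(359.7) = 1621
  M: 0 + 2(359.7) = 719.4
Total out = 2434 lbmol/h; y_Q = 1621 / 2434 = 0.6661.

0.666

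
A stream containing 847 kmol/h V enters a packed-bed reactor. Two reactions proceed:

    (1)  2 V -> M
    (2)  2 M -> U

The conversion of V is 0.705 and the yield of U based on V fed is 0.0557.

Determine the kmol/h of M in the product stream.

Conversion of V: V consumed = 2ξ₁ = 0.705 × 847 → ξ₁ = 298.6 kmol/h.
Yield of U: 1ξ₂ / 847 = 0.0557 → ξ₂ = 47.18 kmol/h.
Outlet amounts (n = n₀ + Σ ν·ξ):
  V: 847 − 2(298.6) = 249.9
  M: 0 + 1(298.6) − 2(47.18) = 204.2
  U: 0 + 1(47.18) = 47.18

204 kmol/h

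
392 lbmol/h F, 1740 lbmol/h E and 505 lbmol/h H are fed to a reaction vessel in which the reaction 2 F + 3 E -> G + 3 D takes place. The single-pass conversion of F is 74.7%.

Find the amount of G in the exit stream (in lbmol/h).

F reacted = 0.747 × 392 = 292.8 lbmol/h; ν_F = −2, so ξ = 292.8/2 = 146.4 lbmol/h.
Outlet amounts (n = n₀ + ν ξ):
  F: 392 − 2(146.4) = 99.18
  E: 1740 − 3(146.4) = 1301
  G: 0 + 1(146.4) = 146.4
  D: 0 + 3(146.4) = 439.2
  H: 505 (inert)

146 lbmol/h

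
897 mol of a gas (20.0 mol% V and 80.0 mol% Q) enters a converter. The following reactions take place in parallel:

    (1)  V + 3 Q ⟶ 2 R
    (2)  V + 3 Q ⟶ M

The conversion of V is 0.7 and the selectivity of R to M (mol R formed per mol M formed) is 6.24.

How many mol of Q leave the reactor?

Conversion of V: V consumed = 0.7 × 179.4 = 125.6 mol = 1ξ₁ + 1ξ₂.
Selectivity: 2ξ₁ / (1ξ₂) = 6.24 → ξ₁ = 3.12 ξ₂.
Substitute: (1·3.12 + 1) ξ₂ = 125.6 → ξ₂ = 30.48 mol, ξ₁ = 95.1 mol.
Outlet amounts (n = n₀ + Σ ν·ξ):
  V: 179.4 − 1(95.1) − 1(30.48) = 53.82
  Q: 717.6 − 3(95.1) − 3(30.48) = 340.9
  R: 0 + 2(95.1) = 190.2
  M: 0 + 1(30.48) = 30.48

341 mol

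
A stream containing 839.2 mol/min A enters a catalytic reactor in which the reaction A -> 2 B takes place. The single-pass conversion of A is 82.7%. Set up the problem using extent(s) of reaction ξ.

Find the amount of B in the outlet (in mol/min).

1390 mol/min

A reacted = 0.827 × 839.2 = 694 mol/min; ν_A = −1, so ξ = 694/1 = 694 mol/min.
Outlet amounts (n = n₀ + ν ξ):
  A: 839.2 − 1(694) = 145.2
  B: 0 + 2(694) = 1388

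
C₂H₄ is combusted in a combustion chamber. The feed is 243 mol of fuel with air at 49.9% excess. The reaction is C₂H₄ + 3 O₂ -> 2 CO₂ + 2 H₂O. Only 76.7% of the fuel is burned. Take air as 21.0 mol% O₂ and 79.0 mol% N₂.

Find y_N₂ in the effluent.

0.755

Stoichiometric O₂ = 3 × 243 = 729 mol; O₂ fed = 729 × 1.499 = 1093 mol.
N₂ fed = 1093 × 79/21 = 4111 mol.
Fuel reacted = 0.767 × 243 → ξ = 186.4 mol.
Outlet (n = n₀ + ν ξ):
  C₂H₄: 243 − 1(186.4) = 56.62
  O₂: 1093 − 3(186.4) = 533.6
  N₂: 4111 (inert)
  CO₂: 0 + 2(186.4) = 372.8
  H₂O: 0 + 2(186.4) = 372.8
Total out = 5447 mol; y_N₂ = 4111 / 5447 = 0.7548.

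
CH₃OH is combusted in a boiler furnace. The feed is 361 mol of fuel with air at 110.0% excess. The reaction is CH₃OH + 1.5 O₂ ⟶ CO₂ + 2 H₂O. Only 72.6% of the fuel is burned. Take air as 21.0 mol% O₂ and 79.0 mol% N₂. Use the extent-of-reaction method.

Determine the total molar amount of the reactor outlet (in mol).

Stoichiometric O₂ = 1.5 × 361 = 541.5 mol; O₂ fed = 541.5 × 2.100 = 1137 mol.
N₂ fed = 1137 × 79/21 = 4278 mol.
Fuel reacted = 0.726 × 361 → ξ = 262.1 mol.
Outlet (n = n₀ + ν ξ):
  CH₃OH: 361 − 1(262.1) = 98.91
  O₂: 1137 − 1.5(262.1) = 744
  N₂: 4278 (inert)
  CO₂: 0 + 1(262.1) = 262.1
  H₂O: 0 + 2(262.1) = 524.2
Total out = 98.91 + 744 + 4278 + 262.1 + 524.2 = 5907 mol.

5910 mol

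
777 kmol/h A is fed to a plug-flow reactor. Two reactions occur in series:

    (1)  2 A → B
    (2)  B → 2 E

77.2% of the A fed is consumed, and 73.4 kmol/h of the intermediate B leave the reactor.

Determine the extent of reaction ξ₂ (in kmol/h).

ξ₂ = 227 kmol/h

Conversion of A: A consumed = 2ξ₁ = 0.772 × 777 → ξ₁ = 299.9 kmol/h.
B balance: n_B = 0 + 1ξ₁ − 1ξ₂ = 73.4 → ξ₂ = (1·299.9 − 73.4)/1 = 226.5 kmol/h.
Outlet amounts (n = n₀ + Σ ν·ξ):
  A: 777 − 2(299.9) = 177.2
  B: 0 + 1(299.9) − 1(226.5) = 73.4
  E: 0 + 2(226.5) = 453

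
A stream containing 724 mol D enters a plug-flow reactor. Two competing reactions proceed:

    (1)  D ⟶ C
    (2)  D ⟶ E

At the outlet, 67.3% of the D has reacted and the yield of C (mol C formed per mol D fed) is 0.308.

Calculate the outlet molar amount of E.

264 mol

Yield of C: 1ξ₁ / 724 = 0.308 → ξ₁ = 223 mol.
Conversion of D: 1ξ₁ + 1ξ₂ = 0.673 × 724 = 487.3 → ξ₂ = 264.3 mol.
Outlet amounts (n = n₀ + Σ ν·ξ):
  D: 724 − 1(223) − 1(264.3) = 236.7
  C: 0 + 1(223) = 223
  E: 0 + 1(264.3) = 264.3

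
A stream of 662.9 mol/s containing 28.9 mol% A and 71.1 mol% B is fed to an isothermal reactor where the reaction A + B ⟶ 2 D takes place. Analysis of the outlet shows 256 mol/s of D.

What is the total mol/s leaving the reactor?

663 mol/s

For D: n = n₀ + 2ξ → 256 = 0 + 2ξ, giving ξ = 128 mol/s.
Outlet amounts (n = n₀ + ν ξ):
  A: 191.6 − 1(128) = 63.58
  B: 471.3 − 1(128) = 343.3
  D: 0 + 2(128) = 256
Total out = 63.58 + 343.3 + 256 = 662.9 mol/s.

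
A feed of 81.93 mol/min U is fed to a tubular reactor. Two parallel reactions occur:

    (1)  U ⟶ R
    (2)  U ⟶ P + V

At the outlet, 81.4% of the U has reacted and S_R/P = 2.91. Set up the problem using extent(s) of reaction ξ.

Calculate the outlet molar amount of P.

Conversion of U: U consumed = 0.814 × 81.93 = 66.69 mol/min = 1ξ₁ + 1ξ₂.
Selectivity: 1ξ₁ / (1ξ₂) = 2.91 → ξ₁ = 2.91 ξ₂.
Substitute: (1·2.91 + 1) ξ₂ = 66.69 → ξ₂ = 17.06 mol/min, ξ₁ = 49.63 mol/min.
Outlet amounts (n = n₀ + Σ ν·ξ):
  U: 81.93 − 1(49.63) − 1(17.06) = 15.24
  R: 0 + 1(49.63) = 49.63
  P: 0 + 1(17.06) = 17.06
  V: 0 + 1(17.06) = 17.06

17.1 mol/min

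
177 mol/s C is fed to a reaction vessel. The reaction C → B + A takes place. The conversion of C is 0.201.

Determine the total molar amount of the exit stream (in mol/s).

C reacted = 0.201 × 177 = 35.58 mol/s; ν_C = −1, so ξ = 35.58/1 = 35.58 mol/s.
Outlet amounts (n = n₀ + ν ξ):
  C: 177 − 1(35.58) = 141.4
  B: 0 + 1(35.58) = 35.58
  A: 0 + 1(35.58) = 35.58
Total out = 141.4 + 35.58 + 35.58 = 212.6 mol/s.

213 mol/s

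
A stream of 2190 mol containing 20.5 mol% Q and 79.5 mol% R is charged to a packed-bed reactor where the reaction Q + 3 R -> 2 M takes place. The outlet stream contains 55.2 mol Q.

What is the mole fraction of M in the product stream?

0.561

For Q: n = n₀ − 1ξ → 55.2 = 448.9 − 1ξ, giving ξ = 393.8 mol.
Outlet amounts (n = n₀ + ν ξ):
  Q: 448.9 − 1(393.8) = 55.2
  R: 1741 − 3(393.8) = 559.8
  M: 0 + 2(393.8) = 787.5
Total out = 1402 mol; y_M = 787.5 / 1402 = 0.5615.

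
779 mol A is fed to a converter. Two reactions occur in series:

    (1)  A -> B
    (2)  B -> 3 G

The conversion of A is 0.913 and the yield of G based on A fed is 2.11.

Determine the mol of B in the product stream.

Conversion of A: A consumed = 1ξ₁ = 0.913 × 779 → ξ₁ = 711.2 mol.
Yield of G: 3ξ₂ / 779 = 2.11 → ξ₂ = 547.9 mol.
Outlet amounts (n = n₀ + Σ ν·ξ):
  A: 779 − 1(711.2) = 67.77
  B: 0 + 1(711.2) − 1(547.9) = 163.3
  G: 0 + 3(547.9) = 1644

163 mol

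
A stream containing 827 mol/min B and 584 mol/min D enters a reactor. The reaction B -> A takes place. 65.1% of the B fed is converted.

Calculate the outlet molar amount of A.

B reacted = 0.651 × 827 = 538.4 mol/min; ν_B = −1, so ξ = 538.4/1 = 538.4 mol/min.
Outlet amounts (n = n₀ + ν ξ):
  B: 827 − 1(538.4) = 288.6
  A: 0 + 1(538.4) = 538.4
  D: 584 (inert)

538 mol/min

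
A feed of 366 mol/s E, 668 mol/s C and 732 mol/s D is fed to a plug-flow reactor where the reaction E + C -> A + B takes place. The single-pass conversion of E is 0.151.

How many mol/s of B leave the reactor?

E reacted = 0.151 × 366 = 55.27 mol/s; ν_E = −1, so ξ = 55.27/1 = 55.27 mol/s.
Outlet amounts (n = n₀ + ν ξ):
  E: 366 − 1(55.27) = 310.7
  C: 668 − 1(55.27) = 612.7
  A: 0 + 1(55.27) = 55.27
  B: 0 + 1(55.27) = 55.27
  D: 732 (inert)

55.3 mol/s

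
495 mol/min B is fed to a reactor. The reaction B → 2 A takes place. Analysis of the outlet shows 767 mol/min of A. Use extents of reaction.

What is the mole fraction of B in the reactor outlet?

0.127

For A: n = n₀ + 2ξ → 767 = 0 + 2ξ, giving ξ = 383.5 mol/min.
Outlet amounts (n = n₀ + ν ξ):
  B: 495 − 1(383.5) = 111.5
  A: 0 + 2(383.5) = 767
Total out = 878.5 mol/min; y_B = 111.5 / 878.5 = 0.1269.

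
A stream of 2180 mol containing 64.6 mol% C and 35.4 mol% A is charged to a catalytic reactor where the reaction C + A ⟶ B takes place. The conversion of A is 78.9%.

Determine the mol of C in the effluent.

799 mol

A reacted = 0.789 × 771.7 = 608.9 mol; ν_A = −1, so ξ = 608.9/1 = 608.9 mol.
Outlet amounts (n = n₀ + ν ξ):
  C: 1408 − 1(608.9) = 799.4
  A: 771.7 − 1(608.9) = 162.8
  B: 0 + 1(608.9) = 608.9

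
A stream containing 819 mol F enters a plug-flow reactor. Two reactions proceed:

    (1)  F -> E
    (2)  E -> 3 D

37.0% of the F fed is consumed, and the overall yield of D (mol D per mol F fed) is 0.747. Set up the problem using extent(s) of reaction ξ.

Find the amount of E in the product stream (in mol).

99.1 mol

Conversion of F: F consumed = 1ξ₁ = 0.37 × 819 → ξ₁ = 303 mol.
Yield of D: 3ξ₂ / 819 = 0.747 → ξ₂ = 203.9 mol.
Outlet amounts (n = n₀ + Σ ν·ξ):
  F: 819 − 1(303) = 516
  E: 0 + 1(303) − 1(203.9) = 99.1
  D: 0 + 3(203.9) = 611.8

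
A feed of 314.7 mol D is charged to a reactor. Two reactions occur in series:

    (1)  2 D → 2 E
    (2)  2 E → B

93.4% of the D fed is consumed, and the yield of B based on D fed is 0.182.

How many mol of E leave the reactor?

Conversion of D: D consumed = 2ξ₁ = 0.934 × 314.7 → ξ₁ = 147 mol.
Yield of B: 1ξ₂ / 314.7 = 0.182 → ξ₂ = 57.28 mol.
Outlet amounts (n = n₀ + Σ ν·ξ):
  D: 314.7 − 2(147) = 20.77
  E: 0 + 2(147) − 2(57.28) = 179.4
  B: 0 + 1(57.28) = 57.28

179 mol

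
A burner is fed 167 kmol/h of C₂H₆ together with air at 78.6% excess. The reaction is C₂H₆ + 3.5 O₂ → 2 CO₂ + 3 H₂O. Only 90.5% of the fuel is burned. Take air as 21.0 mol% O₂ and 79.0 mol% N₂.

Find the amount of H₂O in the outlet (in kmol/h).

Stoichiometric O₂ = 3.5 × 167 = 584.5 kmol/h; O₂ fed = 584.5 × 1.786 = 1044 kmol/h.
N₂ fed = 1044 × 79/21 = 3927 kmol/h.
Fuel reacted = 0.905 × 167 → ξ = 151.1 kmol/h.
Outlet (n = n₀ + ν ξ):
  C₂H₆: 167 − 1(151.1) = 15.87
  O₂: 1044 − 3.5(151.1) = 514.9
  N₂: 3927 (inert)
  CO₂: 0 + 2(151.1) = 302.3
  H₂O: 0 + 3(151.1) = 453.4

453 kmol/h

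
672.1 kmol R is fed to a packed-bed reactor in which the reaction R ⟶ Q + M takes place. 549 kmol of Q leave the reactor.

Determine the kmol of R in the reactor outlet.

123 kmol

For Q: n = n₀ + 1ξ → 549 = 0 + 1ξ, giving ξ = 549 kmol.
Outlet amounts (n = n₀ + ν ξ):
  R: 672.1 − 1(549) = 123.1
  Q: 0 + 1(549) = 549
  M: 0 + 1(549) = 549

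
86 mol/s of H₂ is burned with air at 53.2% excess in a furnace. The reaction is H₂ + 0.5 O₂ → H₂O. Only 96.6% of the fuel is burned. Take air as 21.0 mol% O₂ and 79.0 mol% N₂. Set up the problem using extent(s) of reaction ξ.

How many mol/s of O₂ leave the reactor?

Stoichiometric O₂ = 0.5 × 86 = 43 mol/s; O₂ fed = 43 × 1.532 = 65.88 mol/s.
N₂ fed = 65.88 × 79/21 = 247.8 mol/s.
Fuel reacted = 0.966 × 86 → ξ = 83.08 mol/s.
Outlet (n = n₀ + ν ξ):
  H₂: 86 − 1(83.08) = 2.924
  O₂: 65.88 − 0.5(83.08) = 24.34
  N₂: 247.8 (inert)
  H₂O: 0 + 1(83.08) = 83.08

24.3 mol/s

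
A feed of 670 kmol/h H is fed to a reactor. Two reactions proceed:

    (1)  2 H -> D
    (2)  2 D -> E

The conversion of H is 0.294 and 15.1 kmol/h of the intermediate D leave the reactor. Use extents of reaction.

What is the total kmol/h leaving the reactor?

Conversion of H: H consumed = 2ξ₁ = 0.294 × 670 → ξ₁ = 98.49 kmol/h.
D balance: n_D = 0 + 1ξ₁ − 2ξ₂ = 15.1 → ξ₂ = (1·98.49 − 15.1)/2 = 41.7 kmol/h.
Outlet amounts (n = n₀ + Σ ν·ξ):
  H: 670 − 2(98.49) = 473
  D: 0 + 1(98.49) − 2(41.7) = 15.1
  E: 0 + 1(41.7) = 41.7
Total out = 473 + 15.1 + 41.7 = 529.8 kmol/h.

530 kmol/h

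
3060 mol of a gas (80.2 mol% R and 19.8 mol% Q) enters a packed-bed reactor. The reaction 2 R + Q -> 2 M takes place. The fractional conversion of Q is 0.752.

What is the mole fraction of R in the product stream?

Q reacted = 0.752 × 605.9 = 455.6 mol; ν_Q = −1, so ξ = 455.6/1 = 455.6 mol.
Outlet amounts (n = n₀ + ν ξ):
  R: 2454 − 2(455.6) = 1543
  Q: 605.9 − 1(455.6) = 150.3
  M: 0 + 2(455.6) = 911.2
Total out = 2604 mol; y_R = 1543 / 2604 = 0.5924.

0.592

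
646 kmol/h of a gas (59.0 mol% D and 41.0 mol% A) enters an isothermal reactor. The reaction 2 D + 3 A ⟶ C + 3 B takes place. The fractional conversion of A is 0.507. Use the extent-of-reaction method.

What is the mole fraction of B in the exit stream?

0.223

A reacted = 0.507 × 264.9 = 134.3 kmol/h; ν_A = −3, so ξ = 134.3/3 = 44.76 kmol/h.
Outlet amounts (n = n₀ + ν ξ):
  D: 381.1 − 2(44.76) = 291.6
  A: 264.9 − 3(44.76) = 130.6
  C: 0 + 1(44.76) = 44.76
  B: 0 + 3(44.76) = 134.3
Total out = 601.2 kmol/h; y_B = 134.3 / 601.2 = 0.2233.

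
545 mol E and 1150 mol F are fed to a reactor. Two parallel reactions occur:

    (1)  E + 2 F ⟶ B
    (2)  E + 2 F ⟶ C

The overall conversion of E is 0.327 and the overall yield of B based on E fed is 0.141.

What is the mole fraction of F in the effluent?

Yield of B: 1ξ₁ / 545 = 0.141 → ξ₁ = 76.84 mol.
Conversion of E: 1ξ₁ + 1ξ₂ = 0.327 × 545 = 178.2 → ξ₂ = 101.4 mol.
Outlet amounts (n = n₀ + Σ ν·ξ):
  E: 545 − 1(76.84) − 1(101.4) = 366.8
  F: 1150 − 2(76.84) − 2(101.4) = 793.6
  B: 0 + 1(76.84) = 76.84
  C: 0 + 1(101.4) = 101.4
Total out = 1339 mol; y_F = 793.6 / 1339 = 0.5928.

0.593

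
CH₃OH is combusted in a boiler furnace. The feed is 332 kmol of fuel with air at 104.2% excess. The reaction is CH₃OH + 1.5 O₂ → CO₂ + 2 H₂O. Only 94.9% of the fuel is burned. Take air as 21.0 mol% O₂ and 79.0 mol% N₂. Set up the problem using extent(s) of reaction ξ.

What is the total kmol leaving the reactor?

Stoichiometric O₂ = 1.5 × 332 = 498 kmol; O₂ fed = 498 × 2.042 = 1017 kmol.
N₂ fed = 1017 × 79/21 = 3826 kmol.
Fuel reacted = 0.949 × 332 → ξ = 315.1 kmol.
Outlet (n = n₀ + ν ξ):
  CH₃OH: 332 − 1(315.1) = 16.93
  O₂: 1017 − 1.5(315.1) = 544.3
  N₂: 3826 (inert)
  CO₂: 0 + 1(315.1) = 315.1
  H₂O: 0 + 2(315.1) = 630.1
Total out = 16.93 + 544.3 + 3826 + 315.1 + 630.1 = 5332 kmol.

5330 kmol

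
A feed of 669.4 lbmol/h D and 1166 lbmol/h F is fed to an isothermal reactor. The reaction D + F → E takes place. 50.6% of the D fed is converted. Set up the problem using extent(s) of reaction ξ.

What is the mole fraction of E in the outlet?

D reacted = 0.506 × 669.4 = 338.7 lbmol/h; ν_D = −1, so ξ = 338.7/1 = 338.7 lbmol/h.
Outlet amounts (n = n₀ + ν ξ):
  D: 669.4 − 1(338.7) = 330.7
  F: 1166 − 1(338.7) = 827.3
  E: 0 + 1(338.7) = 338.7
Total out = 1497 lbmol/h; y_E = 338.7 / 1497 = 0.2263.

0.226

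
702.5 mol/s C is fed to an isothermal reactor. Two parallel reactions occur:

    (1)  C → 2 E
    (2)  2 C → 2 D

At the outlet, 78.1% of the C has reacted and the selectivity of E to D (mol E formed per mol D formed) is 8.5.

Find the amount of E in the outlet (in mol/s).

Conversion of C: C consumed = 0.781 × 702.5 = 548.7 mol/s = 1ξ₁ + 2ξ₂.
Selectivity: 2ξ₁ / (2ξ₂) = 8.5 → ξ₁ = 8.5 ξ₂.
Substitute: (1·8.5 + 2) ξ₂ = 548.7 → ξ₂ = 52.25 mol/s, ξ₁ = 444.1 mol/s.
Outlet amounts (n = n₀ + Σ ν·ξ):
  C: 702.5 − 1(444.1) − 2(52.25) = 153.8
  E: 0 + 2(444.1) = 888.3
  D: 0 + 2(52.25) = 104.5

888 mol/s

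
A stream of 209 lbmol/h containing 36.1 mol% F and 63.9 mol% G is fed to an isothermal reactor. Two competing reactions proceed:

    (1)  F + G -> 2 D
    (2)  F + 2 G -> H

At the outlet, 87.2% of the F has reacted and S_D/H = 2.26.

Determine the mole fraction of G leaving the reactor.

0.25

Conversion of F: F consumed = 0.872 × 75.45 = 65.79 lbmol/h = 1ξ₁ + 1ξ₂.
Selectivity: 2ξ₁ / (1ξ₂) = 2.26 → ξ₁ = 1.13 ξ₂.
Substitute: (1·1.13 + 1) ξ₂ = 65.79 → ξ₂ = 30.89 lbmol/h, ξ₁ = 34.9 lbmol/h.
Outlet amounts (n = n₀ + Σ ν·ξ):
  F: 75.45 − 1(34.9) − 1(30.89) = 9.657
  G: 133.6 − 1(34.9) − 2(30.89) = 36.87
  D: 0 + 2(34.9) = 69.81
  H: 0 + 1(30.89) = 30.89
Total out = 147.2 lbmol/h; y_G = 36.87 / 147.2 = 0.2504.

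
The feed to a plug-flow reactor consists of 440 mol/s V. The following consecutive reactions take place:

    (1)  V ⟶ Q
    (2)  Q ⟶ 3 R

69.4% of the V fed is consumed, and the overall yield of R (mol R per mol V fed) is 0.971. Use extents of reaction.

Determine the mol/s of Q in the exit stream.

163 mol/s

Conversion of V: V consumed = 1ξ₁ = 0.694 × 440 → ξ₁ = 305.4 mol/s.
Yield of R: 3ξ₂ / 440 = 0.971 → ξ₂ = 142.4 mol/s.
Outlet amounts (n = n₀ + Σ ν·ξ):
  V: 440 − 1(305.4) = 134.6
  Q: 0 + 1(305.4) − 1(142.4) = 162.9
  R: 0 + 3(142.4) = 427.2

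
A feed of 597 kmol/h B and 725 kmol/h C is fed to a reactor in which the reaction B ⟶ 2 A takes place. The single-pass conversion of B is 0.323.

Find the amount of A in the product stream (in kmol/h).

386 kmol/h

B reacted = 0.323 × 597 = 192.8 kmol/h; ν_B = −1, so ξ = 192.8/1 = 192.8 kmol/h.
Outlet amounts (n = n₀ + ν ξ):
  B: 597 − 1(192.8) = 404.2
  A: 0 + 2(192.8) = 385.7
  C: 725 (inert)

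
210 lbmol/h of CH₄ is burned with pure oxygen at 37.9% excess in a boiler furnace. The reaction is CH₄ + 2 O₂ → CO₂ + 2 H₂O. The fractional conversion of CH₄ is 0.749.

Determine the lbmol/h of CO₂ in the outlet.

157 lbmol/h

Stoichiometric O₂ = 2 × 210 = 420 lbmol/h; O₂ fed = 420 × 1.379 = 579.2 lbmol/h.
Fuel reacted = 0.749 × 210 → ξ = 157.3 lbmol/h.
Outlet (n = n₀ + ν ξ):
  CH₄: 210 − 1(157.3) = 52.71
  O₂: 579.2 − 2(157.3) = 264.6
  CO₂: 0 + 1(157.3) = 157.3
  H₂O: 0 + 2(157.3) = 314.6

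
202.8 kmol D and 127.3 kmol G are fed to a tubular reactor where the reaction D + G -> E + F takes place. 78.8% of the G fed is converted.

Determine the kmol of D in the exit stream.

102 kmol

G reacted = 0.788 × 127.3 = 100.3 kmol; ν_G = −1, so ξ = 100.3/1 = 100.3 kmol.
Outlet amounts (n = n₀ + ν ξ):
  D: 202.8 − 1(100.3) = 102.5
  G: 127.3 − 1(100.3) = 26.99
  E: 0 + 1(100.3) = 100.3
  F: 0 + 1(100.3) = 100.3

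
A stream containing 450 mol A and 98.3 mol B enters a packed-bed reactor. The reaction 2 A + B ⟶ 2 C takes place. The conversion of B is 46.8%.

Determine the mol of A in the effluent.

358 mol

B reacted = 0.468 × 98.3 = 46 mol; ν_B = −1, so ξ = 46/1 = 46 mol.
Outlet amounts (n = n₀ + ν ξ):
  A: 450 − 2(46) = 358
  B: 98.3 − 1(46) = 52.3
  C: 0 + 2(46) = 92.01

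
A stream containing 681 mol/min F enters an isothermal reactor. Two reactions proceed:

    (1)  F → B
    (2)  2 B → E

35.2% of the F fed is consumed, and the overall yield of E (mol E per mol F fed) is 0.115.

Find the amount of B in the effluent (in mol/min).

83.1 mol/min

Conversion of F: F consumed = 1ξ₁ = 0.352 × 681 → ξ₁ = 239.7 mol/min.
Yield of E: 1ξ₂ / 681 = 0.115 → ξ₂ = 78.31 mol/min.
Outlet amounts (n = n₀ + Σ ν·ξ):
  F: 681 − 1(239.7) = 441.3
  B: 0 + 1(239.7) − 2(78.31) = 83.08
  E: 0 + 1(78.31) = 78.31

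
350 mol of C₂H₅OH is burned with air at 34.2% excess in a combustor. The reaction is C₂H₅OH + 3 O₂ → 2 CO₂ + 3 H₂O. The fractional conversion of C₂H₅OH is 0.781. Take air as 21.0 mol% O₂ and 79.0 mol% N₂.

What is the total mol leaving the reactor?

7330 mol

Stoichiometric O₂ = 3 × 350 = 1050 mol; O₂ fed = 1050 × 1.342 = 1409 mol.
N₂ fed = 1409 × 79/21 = 5301 mol.
Fuel reacted = 0.781 × 350 → ξ = 273.4 mol.
Outlet (n = n₀ + ν ξ):
  C₂H₅OH: 350 − 1(273.4) = 76.65
  O₂: 1409 − 3(273.4) = 589.1
  N₂: 5301 (inert)
  CO₂: 0 + 2(273.4) = 546.7
  H₂O: 0 + 3(273.4) = 820.1
Total out = 76.65 + 589.1 + 5301 + 546.7 + 820.1 = 7333 mol.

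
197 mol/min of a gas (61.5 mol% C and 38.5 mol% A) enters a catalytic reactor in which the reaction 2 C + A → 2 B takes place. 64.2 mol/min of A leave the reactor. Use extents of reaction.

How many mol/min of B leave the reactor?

23.3 mol/min

For A: n = n₀ − 1ξ → 64.2 = 75.84 − 1ξ, giving ξ = 11.64 mol/min.
Outlet amounts (n = n₀ + ν ξ):
  C: 121.2 − 2(11.64) = 97.87
  A: 75.84 − 1(11.64) = 64.2
  B: 0 + 2(11.64) = 23.29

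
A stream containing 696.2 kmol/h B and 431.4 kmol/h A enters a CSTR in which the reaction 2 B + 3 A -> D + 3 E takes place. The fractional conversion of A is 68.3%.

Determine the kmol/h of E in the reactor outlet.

295 kmol/h

A reacted = 0.683 × 431.4 = 294.6 kmol/h; ν_A = −3, so ξ = 294.6/3 = 98.22 kmol/h.
Outlet amounts (n = n₀ + ν ξ):
  B: 696.2 − 2(98.22) = 499.8
  A: 431.4 − 3(98.22) = 136.8
  D: 0 + 1(98.22) = 98.22
  E: 0 + 3(98.22) = 294.6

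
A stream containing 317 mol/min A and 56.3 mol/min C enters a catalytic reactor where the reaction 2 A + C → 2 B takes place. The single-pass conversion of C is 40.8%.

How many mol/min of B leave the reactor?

C reacted = 0.408 × 56.3 = 22.97 mol/min; ν_C = −1, so ξ = 22.97/1 = 22.97 mol/min.
Outlet amounts (n = n₀ + ν ξ):
  A: 317 − 2(22.97) = 271.1
  C: 56.3 − 1(22.97) = 33.33
  B: 0 + 2(22.97) = 45.94

45.9 mol/min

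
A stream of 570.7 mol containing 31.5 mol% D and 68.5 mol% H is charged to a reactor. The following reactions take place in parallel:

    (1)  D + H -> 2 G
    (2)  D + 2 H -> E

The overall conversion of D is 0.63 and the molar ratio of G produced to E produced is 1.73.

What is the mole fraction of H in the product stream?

Conversion of D: D consumed = 0.63 × 179.8 = 113.3 mol = 1ξ₁ + 1ξ₂.
Selectivity: 2ξ₁ / (1ξ₂) = 1.73 → ξ₁ = 0.865 ξ₂.
Substitute: (1·0.865 + 1) ξ₂ = 113.3 → ξ₂ = 60.73 mol, ξ₁ = 52.53 mol.
Outlet amounts (n = n₀ + Σ ν·ξ):
  D: 179.8 − 1(52.53) − 1(60.73) = 66.52
  H: 390.9 − 1(52.53) − 2(60.73) = 216.9
  G: 0 + 2(52.53) = 105.1
  E: 0 + 1(60.73) = 60.73
Total out = 449.2 mol; y_H = 216.9 / 449.2 = 0.4829.

0.483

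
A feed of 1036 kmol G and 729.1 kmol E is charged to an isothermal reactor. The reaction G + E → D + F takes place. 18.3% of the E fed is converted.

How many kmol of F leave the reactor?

E reacted = 0.183 × 729.1 = 133.4 kmol; ν_E = −1, so ξ = 133.4/1 = 133.4 kmol.
Outlet amounts (n = n₀ + ν ξ):
  G: 1036 − 1(133.4) = 902.6
  E: 729.1 − 1(133.4) = 595.7
  D: 0 + 1(133.4) = 133.4
  F: 0 + 1(133.4) = 133.4

133 kmol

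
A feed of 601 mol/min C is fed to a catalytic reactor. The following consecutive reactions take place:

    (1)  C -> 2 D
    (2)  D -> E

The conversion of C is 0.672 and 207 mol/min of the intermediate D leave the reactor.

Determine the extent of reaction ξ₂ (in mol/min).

Conversion of C: C consumed = 1ξ₁ = 0.672 × 601 → ξ₁ = 403.9 mol/min.
D balance: n_D = 0 + 2ξ₁ − 1ξ₂ = 207 → ξ₂ = (2·403.9 − 207)/1 = 600.7 mol/min.
Outlet amounts (n = n₀ + Σ ν·ξ):
  C: 601 − 1(403.9) = 197.1
  D: 0 + 2(403.9) − 1(600.7) = 207
  E: 0 + 1(600.7) = 600.7

ξ₂ = 601 mol/min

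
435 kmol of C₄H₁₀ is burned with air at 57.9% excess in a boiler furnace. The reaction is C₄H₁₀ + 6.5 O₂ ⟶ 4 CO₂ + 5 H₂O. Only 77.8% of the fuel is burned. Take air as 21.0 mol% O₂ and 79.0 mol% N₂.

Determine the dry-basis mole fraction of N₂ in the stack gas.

0.819

Stoichiometric O₂ = 6.5 × 435 = 2828 kmol; O₂ fed = 2828 × 1.579 = 4465 kmol.
N₂ fed = 4465 × 79/21 = 16800 kmol.
Fuel reacted = 0.778 × 435 → ξ = 338.4 kmol.
Outlet (n = n₀ + ν ξ):
  C₄H₁₀: 435 − 1(338.4) = 96.57
  O₂: 4465 − 6.5(338.4) = 2265
  N₂: 16800 (inert)
  CO₂: 0 + 4(338.4) = 1354
  H₂O: 0 + 5(338.4) = 1692
Dry total = 20510 kmol; y_N₂ (dry) = 16800 / 20510 = 0.8189.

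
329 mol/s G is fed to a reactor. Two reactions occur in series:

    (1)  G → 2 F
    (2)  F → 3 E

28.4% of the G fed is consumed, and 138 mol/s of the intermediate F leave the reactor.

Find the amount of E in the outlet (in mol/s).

147 mol/s

Conversion of G: G consumed = 1ξ₁ = 0.284 × 329 → ξ₁ = 93.44 mol/s.
F balance: n_F = 0 + 2ξ₁ − 1ξ₂ = 138 → ξ₂ = (2·93.44 − 138)/1 = 48.87 mol/s.
Outlet amounts (n = n₀ + Σ ν·ξ):
  G: 329 − 1(93.44) = 235.6
  F: 0 + 2(93.44) − 1(48.87) = 138
  E: 0 + 3(48.87) = 146.6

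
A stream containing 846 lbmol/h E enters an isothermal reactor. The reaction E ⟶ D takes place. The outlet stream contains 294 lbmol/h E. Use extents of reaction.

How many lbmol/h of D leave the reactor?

552 lbmol/h

For E: n = n₀ − 1ξ → 294 = 846 − 1ξ, giving ξ = 552 lbmol/h.
Outlet amounts (n = n₀ + ν ξ):
  E: 846 − 1(552) = 294
  D: 0 + 1(552) = 552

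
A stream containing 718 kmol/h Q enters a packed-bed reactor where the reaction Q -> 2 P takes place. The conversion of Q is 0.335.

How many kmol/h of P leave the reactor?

481 kmol/h

Q reacted = 0.335 × 718 = 240.5 kmol/h; ν_Q = −1, so ξ = 240.5/1 = 240.5 kmol/h.
Outlet amounts (n = n₀ + ν ξ):
  Q: 718 − 1(240.5) = 477.5
  P: 0 + 2(240.5) = 481.1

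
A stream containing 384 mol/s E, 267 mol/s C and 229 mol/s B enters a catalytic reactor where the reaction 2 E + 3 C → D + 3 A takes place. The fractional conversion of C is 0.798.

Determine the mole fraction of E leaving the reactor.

0.299

C reacted = 0.798 × 267 = 213.1 mol/s; ν_C = −3, so ξ = 213.1/3 = 71.02 mol/s.
Outlet amounts (n = n₀ + ν ξ):
  E: 384 − 2(71.02) = 242
  C: 267 − 3(71.02) = 53.93
  D: 0 + 1(71.02) = 71.02
  A: 0 + 3(71.02) = 213.1
  B: 229 (inert)
Total out = 809 mol/s; y_E = 242 / 809 = 0.2991.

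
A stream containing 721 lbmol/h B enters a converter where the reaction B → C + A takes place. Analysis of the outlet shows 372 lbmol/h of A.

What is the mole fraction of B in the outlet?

For A: n = n₀ + 1ξ → 372 = 0 + 1ξ, giving ξ = 372 lbmol/h.
Outlet amounts (n = n₀ + ν ξ):
  B: 721 − 1(372) = 349
  C: 0 + 1(372) = 372
  A: 0 + 1(372) = 372
Total out = 1093 lbmol/h; y_B = 349 / 1093 = 0.3193.

0.319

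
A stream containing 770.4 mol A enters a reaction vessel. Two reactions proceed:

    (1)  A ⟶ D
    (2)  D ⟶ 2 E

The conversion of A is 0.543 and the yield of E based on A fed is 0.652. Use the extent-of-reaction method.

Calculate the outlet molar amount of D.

167 mol

Conversion of A: A consumed = 1ξ₁ = 0.543 × 770.4 → ξ₁ = 418.3 mol.
Yield of E: 2ξ₂ / 770.4 = 0.652 → ξ₂ = 251.2 mol.
Outlet amounts (n = n₀ + Σ ν·ξ):
  A: 770.4 − 1(418.3) = 352.1
  D: 0 + 1(418.3) − 1(251.2) = 167.2
  E: 0 + 2(251.2) = 502.3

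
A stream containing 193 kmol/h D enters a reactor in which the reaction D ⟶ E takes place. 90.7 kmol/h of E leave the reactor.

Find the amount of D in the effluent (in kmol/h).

102 kmol/h

For E: n = n₀ + 1ξ → 90.7 = 0 + 1ξ, giving ξ = 90.7 kmol/h.
Outlet amounts (n = n₀ + ν ξ):
  D: 193 − 1(90.7) = 102.3
  E: 0 + 1(90.7) = 90.7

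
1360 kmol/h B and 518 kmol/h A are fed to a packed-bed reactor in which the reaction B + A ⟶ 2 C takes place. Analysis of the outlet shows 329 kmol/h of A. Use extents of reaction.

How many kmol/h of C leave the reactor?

For A: n = n₀ − 1ξ → 329 = 518 − 1ξ, giving ξ = 189 kmol/h.
Outlet amounts (n = n₀ + ν ξ):
  B: 1360 − 1(189) = 1171
  A: 518 − 1(189) = 329
  C: 0 + 2(189) = 378

378 kmol/h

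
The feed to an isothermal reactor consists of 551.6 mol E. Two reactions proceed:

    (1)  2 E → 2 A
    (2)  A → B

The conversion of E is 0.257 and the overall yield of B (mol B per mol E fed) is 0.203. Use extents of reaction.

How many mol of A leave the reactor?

29.8 mol

Conversion of E: E consumed = 2ξ₁ = 0.257 × 551.6 → ξ₁ = 70.88 mol.
Yield of B: 1ξ₂ / 551.6 = 0.203 → ξ₂ = 112 mol.
Outlet amounts (n = n₀ + Σ ν·ξ):
  E: 551.6 − 2(70.88) = 409.8
  A: 0 + 2(70.88) − 1(112) = 29.79
  B: 0 + 1(112) = 112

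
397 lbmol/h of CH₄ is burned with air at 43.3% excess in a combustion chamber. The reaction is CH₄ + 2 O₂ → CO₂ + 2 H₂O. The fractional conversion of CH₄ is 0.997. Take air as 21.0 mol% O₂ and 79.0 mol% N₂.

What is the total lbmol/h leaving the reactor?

5820 lbmol/h

Stoichiometric O₂ = 2 × 397 = 794 lbmol/h; O₂ fed = 794 × 1.433 = 1138 lbmol/h.
N₂ fed = 1138 × 79/21 = 4280 lbmol/h.
Fuel reacted = 0.997 × 397 → ξ = 395.8 lbmol/h.
Outlet (n = n₀ + ν ξ):
  CH₄: 397 − 1(395.8) = 1.191
  O₂: 1138 − 2(395.8) = 346.2
  N₂: 4280 (inert)
  CO₂: 0 + 1(395.8) = 395.8
  H₂O: 0 + 2(395.8) = 791.6
Total out = 1.191 + 346.2 + 4280 + 395.8 + 791.6 = 5815 lbmol/h.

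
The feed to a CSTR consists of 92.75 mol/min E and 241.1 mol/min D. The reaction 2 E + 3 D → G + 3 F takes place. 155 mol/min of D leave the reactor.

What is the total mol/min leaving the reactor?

For D: n = n₀ − 3ξ → 155 = 241.1 − 3ξ, giving ξ = 28.7 mol/min.
Outlet amounts (n = n₀ + ν ξ):
  E: 92.75 − 2(28.7) = 35.35
  D: 241.1 − 3(28.7) = 155
  G: 0 + 1(28.7) = 28.7
  F: 0 + 3(28.7) = 86.1
Total out = 35.35 + 155 + 28.7 + 86.1 = 305.1 mol/min.

305 mol/min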